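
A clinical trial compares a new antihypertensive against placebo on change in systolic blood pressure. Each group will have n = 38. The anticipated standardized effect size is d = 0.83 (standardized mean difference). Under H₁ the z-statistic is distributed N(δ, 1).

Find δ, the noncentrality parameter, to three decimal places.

δ = d·√(n/2) = 0.83 × √(38/2) = 3.6179

δ ≈ 3.618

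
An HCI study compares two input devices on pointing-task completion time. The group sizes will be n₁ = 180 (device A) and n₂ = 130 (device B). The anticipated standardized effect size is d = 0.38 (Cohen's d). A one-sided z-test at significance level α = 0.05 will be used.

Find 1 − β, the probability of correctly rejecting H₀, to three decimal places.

Power ≈ 0.951

Noncentrality parameter: δ = d / √(1/n₁ + 1/n₂) = 0.38 / √(1/180 + 1/130) = 3.3015
One-sided α = 0.05 → critical value z_{0.05} = 1.645.
Power = Φ(δ − 1.645) = Φ(1.657) = 0.9512.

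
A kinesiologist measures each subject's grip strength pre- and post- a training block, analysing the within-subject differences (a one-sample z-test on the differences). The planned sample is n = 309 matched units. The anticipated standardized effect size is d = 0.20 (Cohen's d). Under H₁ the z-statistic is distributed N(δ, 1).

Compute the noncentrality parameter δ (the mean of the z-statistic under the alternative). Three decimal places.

δ ≈ 3.516

The noncentrality parameter scales effect size by the design's sample-size factor: δ = d·√n = 0.20 × √309 = 3.5157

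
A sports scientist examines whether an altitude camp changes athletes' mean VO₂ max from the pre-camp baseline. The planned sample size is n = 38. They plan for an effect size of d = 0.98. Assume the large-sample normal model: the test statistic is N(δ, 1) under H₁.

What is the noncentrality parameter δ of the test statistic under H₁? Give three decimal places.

δ ≈ 6.041

δ = d·√n = 0.98 × √38 = 6.0411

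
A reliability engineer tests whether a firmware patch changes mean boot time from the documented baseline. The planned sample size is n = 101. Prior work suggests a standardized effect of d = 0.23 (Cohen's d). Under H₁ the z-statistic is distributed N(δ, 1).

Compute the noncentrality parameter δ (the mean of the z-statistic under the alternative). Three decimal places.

δ ≈ 2.311

δ = d·√n = 0.23 × √101 = 2.3115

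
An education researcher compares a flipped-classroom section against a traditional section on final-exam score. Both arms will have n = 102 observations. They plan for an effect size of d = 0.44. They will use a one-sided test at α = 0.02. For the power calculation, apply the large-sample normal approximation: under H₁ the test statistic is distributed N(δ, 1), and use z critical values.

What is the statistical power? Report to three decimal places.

Power ≈ 0.862

Noncentrality parameter: δ = d·√(n/2) = 0.44 × √(102/2) = 3.1422
One-sided α = 0.02 → critical value z_{0.02} = 2.054.
Power = P(Z > 2.054 − δ) = Φ(1.088) = 0.8618.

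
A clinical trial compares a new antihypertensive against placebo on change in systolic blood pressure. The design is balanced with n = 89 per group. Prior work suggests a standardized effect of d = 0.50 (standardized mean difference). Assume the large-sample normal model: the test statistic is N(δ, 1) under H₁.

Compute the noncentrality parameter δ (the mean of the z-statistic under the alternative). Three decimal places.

δ ≈ 3.335

δ = d·√(n/2) = 0.50 × √(89/2) = 3.3354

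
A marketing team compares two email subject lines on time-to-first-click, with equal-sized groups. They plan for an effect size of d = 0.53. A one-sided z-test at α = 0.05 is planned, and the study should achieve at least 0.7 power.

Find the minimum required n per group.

For power 0.7 need Φ(δ − z_{0.05}) = 0.7, so δ = z_{0.05} + z_{0.30} = 1.645 + 0.524 = 2.169.
δ = d·√(n/2) ⇒ n = 2(δ/d)² = 2 × (2.169 / 0.53)² = 33.50.
Rounding up, n = 34 per group.

n = 34 per group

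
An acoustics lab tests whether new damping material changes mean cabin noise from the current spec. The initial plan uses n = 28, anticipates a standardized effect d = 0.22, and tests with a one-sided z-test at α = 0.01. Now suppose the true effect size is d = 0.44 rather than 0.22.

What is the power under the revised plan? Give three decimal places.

Power ≈ 0.501

With d = 0.44: δ = d·√n = 0.44 × √28 = 2.3283. Critical value z_{0.01} = 2.326.
Revised power = P(Z > 2.326 − δ) = Φ(0.002) = 0.5008.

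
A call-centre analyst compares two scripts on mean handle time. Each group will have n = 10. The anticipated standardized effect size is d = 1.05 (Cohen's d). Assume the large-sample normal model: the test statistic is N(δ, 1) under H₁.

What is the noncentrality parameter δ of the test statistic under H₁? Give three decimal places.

δ ≈ 2.348

δ = d·√(n/2) = 1.05 × √(10/2) = 2.3479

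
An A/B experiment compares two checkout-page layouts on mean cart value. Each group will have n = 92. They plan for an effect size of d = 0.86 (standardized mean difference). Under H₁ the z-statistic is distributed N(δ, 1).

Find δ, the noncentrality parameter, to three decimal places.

δ = d·√(n/2) = 0.86 × √(92/2) = 5.8328

δ ≈ 5.833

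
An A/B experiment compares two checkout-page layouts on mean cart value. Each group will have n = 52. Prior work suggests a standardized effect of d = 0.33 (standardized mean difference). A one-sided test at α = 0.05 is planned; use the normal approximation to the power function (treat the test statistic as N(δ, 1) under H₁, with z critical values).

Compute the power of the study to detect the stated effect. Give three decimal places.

Power ≈ 0.515

Noncentrality parameter: δ = d·√(n/2) = 0.33 × √(52/2) = 1.6827
One-sided α = 0.05 → critical value z_{0.05} = 1.645.
Power = P(Z > 1.645 − δ) = Φ(0.038) = 0.5151.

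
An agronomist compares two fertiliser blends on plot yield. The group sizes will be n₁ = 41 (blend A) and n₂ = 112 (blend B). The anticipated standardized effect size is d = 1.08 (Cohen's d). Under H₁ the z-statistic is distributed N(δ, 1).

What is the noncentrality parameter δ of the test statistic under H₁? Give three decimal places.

The noncentrality parameter scales effect size by the design's sample-size factor: δ = d / √(1/n₁ + 1/n₂) = 1.08 / √(1/41 + 1/112) = 5.9167

δ ≈ 5.917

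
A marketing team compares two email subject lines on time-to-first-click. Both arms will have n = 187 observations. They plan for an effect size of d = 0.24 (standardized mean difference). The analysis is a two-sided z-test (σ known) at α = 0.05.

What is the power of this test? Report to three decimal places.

Power ≈ 0.641

Noncentrality parameter: δ = d·√(n/2) = 0.24 × √(187/2) = 2.3207
Critical value for a two-sided test at α = 0.05: z_{α/2} = 1.960.
Power = Φ(δ − 1.960) + Φ(−δ − 1.960) = Φ(0.361) + Φ(-4.281) = 0.6408 + 0.0000 = 0.6409.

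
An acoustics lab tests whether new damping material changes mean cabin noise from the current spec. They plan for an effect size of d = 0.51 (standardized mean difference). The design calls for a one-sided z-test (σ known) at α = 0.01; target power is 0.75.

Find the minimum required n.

Set Φ(δ − 2.326) = 0.75; then δ − 2.326 = Φ⁻¹(0.75) = 0.674, giving δ = 3.001.
δ = d·√n ⇒ n = (δ/d)² = (3.001 / 0.51)² = 34.62.
Rounding up, n = 35.

n = 35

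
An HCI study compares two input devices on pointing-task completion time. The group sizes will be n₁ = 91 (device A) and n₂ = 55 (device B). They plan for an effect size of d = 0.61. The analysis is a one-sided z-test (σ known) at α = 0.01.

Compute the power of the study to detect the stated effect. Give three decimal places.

Power ≈ 0.893

Noncentrality parameter: δ = d / √(1/n₁ + 1/n₂) = 0.61 / √(1/91 + 1/55) = 3.5715
Critical value for a one-sided test at α = 0.01: z_α = 2.326.
Power = Φ(δ − 2.326) = Φ(1.245) = 0.8935.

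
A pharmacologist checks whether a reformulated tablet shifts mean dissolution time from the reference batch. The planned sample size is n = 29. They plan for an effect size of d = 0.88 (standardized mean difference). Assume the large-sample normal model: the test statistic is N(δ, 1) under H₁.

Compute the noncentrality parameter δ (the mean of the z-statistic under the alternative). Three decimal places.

δ = d·√n = 0.88 × √29 = 4.7389

δ ≈ 4.739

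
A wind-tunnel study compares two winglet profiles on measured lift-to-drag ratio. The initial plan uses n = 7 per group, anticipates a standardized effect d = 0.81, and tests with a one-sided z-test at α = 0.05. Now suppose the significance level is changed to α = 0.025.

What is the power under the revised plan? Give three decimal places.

δ = d·√(n/2) = 0.81 × √(7/2) = 1.5154 (unchanged). New critical value: z_{0.025} = 1.960.
Revised power = P(Z > 1.960 − δ) = Φ(-0.445) = 0.3283.

Power ≈ 0.328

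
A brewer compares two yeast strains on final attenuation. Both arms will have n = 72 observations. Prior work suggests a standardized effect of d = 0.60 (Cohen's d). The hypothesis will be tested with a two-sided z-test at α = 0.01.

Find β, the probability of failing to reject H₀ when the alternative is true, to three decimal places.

Noncentrality parameter: δ = d·√(n/2) = 0.60 × √(72/2) = 3.6000
Two-sided α = 0.01 → critical value z_{0.005} = 2.576.
Power = Φ(δ − 2.576) + Φ(−δ − 2.576) = Φ(1.024) + Φ(-6.176) = 0.8471 + 0.0000 = 0.8471.
Type II error: β = 1 − power = 1 − 0.8471 = 0.1529.

β ≈ 0.153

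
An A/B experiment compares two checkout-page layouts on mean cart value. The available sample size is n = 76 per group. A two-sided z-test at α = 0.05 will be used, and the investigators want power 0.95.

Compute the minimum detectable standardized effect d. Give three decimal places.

d ≈ 0.585

Need Φ(δ − 1.960) = 0.95, so δ = 1.960 + 1.645 = 3.605.
(The second rejection-region term Φ(−δ − z_{α/2}) is negligible and dropped.)
δ = d·√(n/2) ⇒ d = δ/√(n/2) = 3.605/√(76/2) = 0.5848.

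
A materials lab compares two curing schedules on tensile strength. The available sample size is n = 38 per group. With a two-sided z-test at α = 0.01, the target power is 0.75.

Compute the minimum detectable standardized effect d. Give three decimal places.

Need Φ(δ − 2.576) = 0.75, so δ = 2.576 + 0.674 = 3.250.
(Lower-tail contribution to power is negligible for δ > 0.)
δ = d·√(n/2) ⇒ d = δ/√(n/2) = 3.250/√(38/2) = 0.7457.

d ≈ 0.746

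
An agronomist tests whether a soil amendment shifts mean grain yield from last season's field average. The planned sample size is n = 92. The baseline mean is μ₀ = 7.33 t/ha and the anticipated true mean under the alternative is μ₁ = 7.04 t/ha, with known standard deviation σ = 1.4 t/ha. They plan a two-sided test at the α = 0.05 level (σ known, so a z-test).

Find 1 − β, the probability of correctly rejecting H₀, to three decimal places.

Power ≈ 0.511

Standardized effect: d = |μ₁ − μ₀| / σ = |7.04 − 7.33| / 1.4 = 0.2071
Noncentrality parameter: δ = d·√n = 0.2071 × √92 = 1.9868
Critical value for a two-sided test at α = 0.05: z_{α/2} = 1.960.
Power = Φ(δ − 1.960) + Φ(−δ − 1.960) = Φ(0.027) + Φ(-3.947) = 0.5107 + 0.0000 = 0.5108.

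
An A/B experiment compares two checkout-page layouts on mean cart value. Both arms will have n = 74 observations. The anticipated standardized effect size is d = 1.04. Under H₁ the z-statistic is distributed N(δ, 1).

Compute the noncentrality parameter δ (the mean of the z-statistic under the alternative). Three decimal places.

δ = d·√(n/2) = 1.04 × √(74/2) = 6.3261

δ ≈ 6.326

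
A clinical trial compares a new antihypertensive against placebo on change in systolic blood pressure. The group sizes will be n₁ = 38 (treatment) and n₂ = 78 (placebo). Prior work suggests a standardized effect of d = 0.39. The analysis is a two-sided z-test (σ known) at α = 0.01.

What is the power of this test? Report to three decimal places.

Noncentrality parameter: δ = d / √(1/n₁ + 1/n₂) = 0.39 / √(1/38 + 1/78) = 1.9714
Critical value for a two-sided test at α = 0.01: z_{α/2} = 2.576.
Power = Φ(δ − 2.576) + Φ(−δ − 2.576) = Φ(-0.604) + Φ(-4.547) = 0.2728 + 0.0000 = 0.2728.

Power ≈ 0.273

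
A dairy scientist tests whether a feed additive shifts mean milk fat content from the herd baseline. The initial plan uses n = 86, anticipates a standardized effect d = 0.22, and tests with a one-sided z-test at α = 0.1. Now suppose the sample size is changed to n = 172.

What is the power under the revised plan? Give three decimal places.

With n = 172: δ = d·√n = 0.22 × √172 = 2.8853. Critical value z_{0.1} = 1.282.
Revised power = Φ(δ − 1.282) = Φ(1.604) = 0.9456.

Power ≈ 0.946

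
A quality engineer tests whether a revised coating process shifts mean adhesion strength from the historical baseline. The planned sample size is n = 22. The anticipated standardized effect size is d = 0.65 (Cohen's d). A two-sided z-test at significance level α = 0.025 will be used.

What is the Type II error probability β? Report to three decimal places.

Noncentrality parameter: δ = d·√n = 0.65 × √22 = 3.0488
Critical value for a two-sided test at α = 0.025: z_{α/2} = 2.241.
Power = Φ(δ − 2.241) + Φ(−δ − 2.241) = Φ(0.807) + Φ(-5.290) = 0.7903 + 0.0000 = 0.7903.
Type II error: β = 1 − power = 1 − 0.7903 = 0.2097.

β ≈ 0.210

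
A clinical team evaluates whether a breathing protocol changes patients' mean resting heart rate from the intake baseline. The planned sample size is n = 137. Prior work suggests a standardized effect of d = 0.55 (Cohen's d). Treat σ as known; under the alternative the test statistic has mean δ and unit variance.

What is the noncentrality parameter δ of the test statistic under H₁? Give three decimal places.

δ = d·√n = 0.55 × √137 = 6.4376

δ ≈ 6.438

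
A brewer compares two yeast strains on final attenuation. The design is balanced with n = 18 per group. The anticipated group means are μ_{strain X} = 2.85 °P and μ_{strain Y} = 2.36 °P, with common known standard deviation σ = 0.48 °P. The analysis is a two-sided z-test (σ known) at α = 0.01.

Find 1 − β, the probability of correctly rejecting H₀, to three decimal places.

Power ≈ 0.687

Standardized effect: d = |μ_{strain X} − μ_{strain Y}| / σ = |2.85 − 2.36| / 0.48 = 1.0208
Noncentrality parameter: δ = d·√(n/2) = 1.0208 × √(18/2) = 3.0625
Two-sided α = 0.01 → critical value z_{0.005} = 2.576.
Power = Φ(δ − 2.576) + Φ(−δ − 2.576) = Φ(0.487) + Φ(-5.638) = 0.6868 + 0.0000 = 0.6868.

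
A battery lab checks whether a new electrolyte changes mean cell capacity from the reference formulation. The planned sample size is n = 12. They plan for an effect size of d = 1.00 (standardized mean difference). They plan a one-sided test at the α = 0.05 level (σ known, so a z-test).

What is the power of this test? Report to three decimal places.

Power ≈ 0.966

Noncentrality parameter: δ = d·√n = 1.00 × √12 = 3.4641
Critical value for a one-sided test at α = 0.05: z_α = 1.645.
Power = Φ(δ − 1.645) = Φ(1.819) = 0.9656.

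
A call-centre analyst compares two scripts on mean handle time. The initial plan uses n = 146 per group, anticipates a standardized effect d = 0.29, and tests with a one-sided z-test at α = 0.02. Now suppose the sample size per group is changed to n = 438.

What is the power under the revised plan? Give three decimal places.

With n = 438 per group: δ = d·√(n/2) = 0.29 × √(438/2) = 4.2916. Critical value z_{0.02} = 2.054.
Revised power = P(Z > 2.054 − δ) = Φ(2.238) = 0.9874.

Power ≈ 0.987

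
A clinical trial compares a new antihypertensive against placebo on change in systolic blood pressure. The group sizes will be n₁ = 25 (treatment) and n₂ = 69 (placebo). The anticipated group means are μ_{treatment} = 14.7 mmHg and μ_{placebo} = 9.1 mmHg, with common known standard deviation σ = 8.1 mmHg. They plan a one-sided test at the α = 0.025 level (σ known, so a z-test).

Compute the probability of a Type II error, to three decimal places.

β ≈ 0.158

Standardized effect: d = |μ_{treatment} − μ_{placebo}| / σ = |14.7 − 9.1| / 8.1 = 0.6914
Noncentrality parameter: δ = d / √(1/n₁ + 1/n₂) = 0.6914 / √(1/25 + 1/69) = 2.9616
Critical value for a one-sided test at α = 0.025: z_α = 1.960.
Power = P(Z > 1.960 − δ) = Φ(1.002) = 0.8418.
Type II error: β = 1 − power = 1 − 0.8418 = 0.1582.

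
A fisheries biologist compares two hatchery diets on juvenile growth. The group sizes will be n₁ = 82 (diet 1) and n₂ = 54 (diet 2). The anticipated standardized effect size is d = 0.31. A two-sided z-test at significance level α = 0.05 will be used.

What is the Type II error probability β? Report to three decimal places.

Noncentrality parameter: δ = d / √(1/n₁ + 1/n₂) = 0.31 / √(1/82 + 1/54) = 1.7689
Two-sided α = 0.05 → critical value z_{0.025} = 1.960.
Power = Φ(δ − 1.960) + Φ(−δ − 1.960) = Φ(-0.191) + Φ(-3.729) = 0.4242 + 0.0001 = 0.4243.
Type II error: β = 1 − power = 1 − 0.4243 = 0.5757.

β ≈ 0.576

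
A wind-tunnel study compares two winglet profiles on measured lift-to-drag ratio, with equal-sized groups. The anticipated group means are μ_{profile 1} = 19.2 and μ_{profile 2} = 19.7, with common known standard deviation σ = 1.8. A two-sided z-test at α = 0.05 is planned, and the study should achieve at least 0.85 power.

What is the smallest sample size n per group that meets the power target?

n = 233 per group

Standardized effect: d = |μ_{profile 1} − μ_{profile 2}| / σ = |19.2 − 19.7| / 1.8 = 0.2778
Set Φ(δ − 1.960) = 0.85; then δ − 1.960 = Φ⁻¹(0.85) = 1.036, giving δ = 2.996.
(The Φ(−δ − z_{α/2}) term is vanishingly small for δ > 0 and is dropped in the standard sample-size formula.)
δ = d·√(n/2) ⇒ n = 2(δ/d)² = 2 × (2.996 / 0.2778)² = 232.72.
Round up to the next whole unit.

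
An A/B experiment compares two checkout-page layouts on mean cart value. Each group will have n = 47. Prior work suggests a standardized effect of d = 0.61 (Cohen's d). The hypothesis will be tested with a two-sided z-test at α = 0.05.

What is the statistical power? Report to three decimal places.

Power ≈ 0.841

Noncentrality parameter: δ = d·√(n/2) = 0.61 × √(47/2) = 2.9571
Critical value for a two-sided test at α = 0.05: z_{α/2} = 1.960.
Power = Φ(δ − 1.960) + Φ(−δ − 1.960) = Φ(0.997) + Φ(-4.917) = 0.8406 + 0.0000 = 0.8406.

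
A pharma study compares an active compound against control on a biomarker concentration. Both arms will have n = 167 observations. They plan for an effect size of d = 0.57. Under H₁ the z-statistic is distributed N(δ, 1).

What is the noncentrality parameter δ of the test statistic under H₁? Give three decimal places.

δ ≈ 5.209

The noncentrality parameter scales effect size by the design's sample-size factor: δ = d·√(n/2) = 0.57 × √(167/2) = 5.2086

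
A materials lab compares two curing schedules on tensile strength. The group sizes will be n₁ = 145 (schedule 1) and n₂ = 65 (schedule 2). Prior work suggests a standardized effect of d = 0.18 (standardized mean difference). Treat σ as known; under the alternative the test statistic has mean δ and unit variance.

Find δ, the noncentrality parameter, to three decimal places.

The noncentrality parameter scales effect size by the design's sample-size factor: δ = d / √(1/n₁ + 1/n₂) = 0.18 / √(1/145 + 1/65) = 1.2059

δ ≈ 1.206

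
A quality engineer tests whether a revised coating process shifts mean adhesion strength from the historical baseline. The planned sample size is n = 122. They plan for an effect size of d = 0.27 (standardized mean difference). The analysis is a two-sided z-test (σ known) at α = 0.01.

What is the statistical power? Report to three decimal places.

Power ≈ 0.658

Noncentrality parameter: δ = d·√n = 0.27 × √122 = 2.9822
Critical value for a two-sided test at α = 0.01: z_{α/2} = 2.576.
Power = Φ(δ − 2.576) + Φ(−δ − 2.576) = Φ(0.406) + Φ(-5.558) = 0.6578 + 0.0000 = 0.6578.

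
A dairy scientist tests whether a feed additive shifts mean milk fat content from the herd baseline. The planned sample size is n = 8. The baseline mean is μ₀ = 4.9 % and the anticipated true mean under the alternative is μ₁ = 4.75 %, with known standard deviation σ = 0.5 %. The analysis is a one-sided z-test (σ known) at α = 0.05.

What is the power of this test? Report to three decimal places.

Standardized effect: d = |μ₁ − μ₀| / σ = |4.75 − 4.9| / 0.5 = 0.3000
Noncentrality parameter: δ = d·√n = 0.3000 × √8 = 0.8485
Critical value for a one-sided test at α = 0.05: z_α = 1.645.
Power = P(Z > 1.645 − δ) = Φ(-0.796) = 0.2129.

Power ≈ 0.213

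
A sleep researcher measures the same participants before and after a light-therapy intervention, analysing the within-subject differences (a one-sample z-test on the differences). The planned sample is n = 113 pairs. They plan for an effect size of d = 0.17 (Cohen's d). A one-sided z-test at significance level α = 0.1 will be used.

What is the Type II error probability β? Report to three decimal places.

Noncentrality parameter: δ = d·√n = 0.17 × √113 = 1.8071
Critical value for a one-sided test at α = 0.1: z_α = 1.282.
Power = Φ(δ − 1.282) = Φ(0.526) = 0.7004.
Type II error: β = 1 − power = 1 − 0.7004 = 0.2996.

β ≈ 0.300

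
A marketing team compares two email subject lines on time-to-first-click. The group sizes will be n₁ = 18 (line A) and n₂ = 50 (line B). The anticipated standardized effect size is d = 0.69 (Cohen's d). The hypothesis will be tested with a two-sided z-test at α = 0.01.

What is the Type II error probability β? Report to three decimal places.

Noncentrality parameter: δ = d / √(1/n₁ + 1/n₂) = 0.69 / √(1/18 + 1/50) = 2.5102
Critical value for a two-sided test at α = 0.01: z_{α/2} = 2.576.
Power = Φ(δ − 2.576) + Φ(−δ − 2.576) = Φ(-0.066) + Φ(-5.086) = 0.4739 + 0.0000 = 0.4739.
Type II error: β = 1 − power = 1 − 0.4739 = 0.5261.

β ≈ 0.526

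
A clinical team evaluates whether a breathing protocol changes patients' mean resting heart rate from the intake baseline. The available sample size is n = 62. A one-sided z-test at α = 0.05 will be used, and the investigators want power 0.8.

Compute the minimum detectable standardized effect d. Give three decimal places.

d ≈ 0.316

Need Φ(δ − 1.645) = 0.8, so δ = 1.645 + 0.842 = 2.486.
δ = d·√n ⇒ d = δ/√n = 2.486/√62 = 0.3158.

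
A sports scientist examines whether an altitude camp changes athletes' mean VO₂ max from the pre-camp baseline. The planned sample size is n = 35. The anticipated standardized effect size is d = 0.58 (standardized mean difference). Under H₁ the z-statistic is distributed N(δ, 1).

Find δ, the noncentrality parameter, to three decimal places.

The noncentrality parameter scales effect size by the design's sample-size factor: δ = d·√n = 0.58 × √35 = 3.4313

δ ≈ 3.431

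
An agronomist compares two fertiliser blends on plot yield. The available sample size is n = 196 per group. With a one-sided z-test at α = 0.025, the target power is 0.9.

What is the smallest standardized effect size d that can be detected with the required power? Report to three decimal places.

d ≈ 0.327

Need Φ(δ − 1.960) = 0.9, so δ = 1.960 + 1.282 = 3.242.
δ = d·√(n/2) ⇒ d = δ/√(n/2) = 3.242/√(196/2) = 0.3274.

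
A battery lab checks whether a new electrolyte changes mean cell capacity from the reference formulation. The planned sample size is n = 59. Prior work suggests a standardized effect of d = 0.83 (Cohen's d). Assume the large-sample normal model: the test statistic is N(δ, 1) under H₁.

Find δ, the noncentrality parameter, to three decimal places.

δ ≈ 6.375

The noncentrality parameter scales effect size by the design's sample-size factor: δ = d·√n = 0.83 × √59 = 6.3754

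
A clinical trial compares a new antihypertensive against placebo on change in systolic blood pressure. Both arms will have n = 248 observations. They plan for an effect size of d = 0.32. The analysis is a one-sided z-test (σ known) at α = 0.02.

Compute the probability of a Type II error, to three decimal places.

β ≈ 0.066

Noncentrality parameter: δ = d·√(n/2) = 0.32 × √(248/2) = 3.5634
Critical value for a one-sided test at α = 0.02: z_α = 2.054.
Power = P(Z > 2.054 − δ) = Φ(1.510) = 0.9344.
Type II error: β = 1 − power = 1 − 0.9344 = 0.0656.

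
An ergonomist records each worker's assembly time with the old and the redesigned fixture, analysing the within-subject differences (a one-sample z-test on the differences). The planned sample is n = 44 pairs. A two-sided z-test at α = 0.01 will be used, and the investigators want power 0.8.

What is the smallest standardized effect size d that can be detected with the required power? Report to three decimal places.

Need Φ(δ − 2.576) = 0.8, so δ = 2.576 + 0.842 = 3.417.
(Lower-tail contribution to power is negligible for δ > 0.)
δ = d·√n ⇒ d = δ/√n = 3.417/√44 = 0.5152.

d ≈ 0.515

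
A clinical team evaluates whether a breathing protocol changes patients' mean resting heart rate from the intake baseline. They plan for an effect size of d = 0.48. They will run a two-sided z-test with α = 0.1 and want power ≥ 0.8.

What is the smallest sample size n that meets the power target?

Set Φ(δ − 1.645) = 0.8; then δ − 1.645 = Φ⁻¹(0.8) = 0.842, giving δ = 2.486.
(Ignoring the negligible lower-tail rejection probability gives the usual closed-form inversion.)
δ = d·√n ⇒ n = (δ/d)² = (2.486 / 0.48)² = 26.83.
Round up to the next whole unit.

n = 27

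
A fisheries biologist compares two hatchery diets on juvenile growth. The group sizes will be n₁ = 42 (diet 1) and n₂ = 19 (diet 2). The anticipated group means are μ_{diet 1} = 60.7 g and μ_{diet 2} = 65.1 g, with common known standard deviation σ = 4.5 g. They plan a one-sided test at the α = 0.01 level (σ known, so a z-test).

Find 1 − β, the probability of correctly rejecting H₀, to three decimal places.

Power ≈ 0.887

Standardized effect: d = |μ_{diet 1} − μ_{diet 2}| / σ = |60.7 − 65.1| / 4.5 = 0.9778
Noncentrality parameter: δ = d / √(1/n₁ + 1/n₂) = 0.9778 / √(1/42 + 1/19) = 3.5365
Critical value for a one-sided test at α = 0.01: z_α = 2.326.
Power = Φ(δ − 2.326) = Φ(1.210) = 0.8869.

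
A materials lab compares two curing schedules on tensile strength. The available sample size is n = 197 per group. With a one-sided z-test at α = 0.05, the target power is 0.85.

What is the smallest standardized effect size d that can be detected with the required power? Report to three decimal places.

d ≈ 0.270

Required noncentrality: δ = z_{0.05} + z_{0.15} = 1.645 + 1.036 = 2.681.
δ = d·√(n/2) ⇒ d = δ/√(n/2) = 2.681/√(197/2) = 0.2702.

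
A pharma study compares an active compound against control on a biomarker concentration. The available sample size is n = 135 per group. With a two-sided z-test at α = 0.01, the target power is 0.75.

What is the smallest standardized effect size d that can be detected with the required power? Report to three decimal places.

Required noncentrality: δ = z_{0.005} + z_{0.25} = 2.576 + 0.674 = 3.250.
(Lower-tail contribution to power is negligible for δ > 0.)
δ = d·√(n/2) ⇒ d = δ/√(n/2) = 3.250/√(135/2) = 0.3956.

d ≈ 0.396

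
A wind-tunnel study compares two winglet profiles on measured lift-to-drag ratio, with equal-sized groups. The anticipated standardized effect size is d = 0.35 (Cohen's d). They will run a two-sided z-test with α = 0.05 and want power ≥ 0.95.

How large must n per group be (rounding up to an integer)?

n = 213 per group

Set Φ(δ − 1.960) = 0.95; then δ − 1.960 = Φ⁻¹(0.95) = 1.645, giving δ = 3.605.
(For δ > 0 the lower-tail rejection region contributes negligibly to power, so the one-term inversion is standard.)
δ = d·√(n/2) ⇒ n = 2(δ/d)² = 2 × (3.605 / 0.35)² = 212.16.
Rounding up, n = 213 per group.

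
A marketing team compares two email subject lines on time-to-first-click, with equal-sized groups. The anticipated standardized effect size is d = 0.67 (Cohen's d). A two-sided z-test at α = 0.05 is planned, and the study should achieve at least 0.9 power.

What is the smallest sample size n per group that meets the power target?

n = 47 per group

For power 0.9 need Φ(δ − z_{0.025}) = 0.9, so δ = z_{0.025} + z_{0.10} = 1.960 + 1.282 = 3.242.
(The Φ(−δ − z_{α/2}) term is vanishingly small for δ > 0 and is dropped in the standard sample-size formula.)
δ = d·√(n/2) ⇒ n = 2(δ/d)² = 2 × (3.242 / 0.67)² = 46.81.
Round up to the next whole unit.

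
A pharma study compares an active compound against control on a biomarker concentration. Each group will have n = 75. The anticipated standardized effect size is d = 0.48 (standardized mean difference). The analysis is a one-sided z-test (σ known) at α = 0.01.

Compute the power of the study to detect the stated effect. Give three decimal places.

Noncentrality parameter: λ = d·√(n/2) = 0.48 × √(75/2) = 2.9394
One-sided α = 0.01 → critical value z_{0.01} = 2.326.
Power = P(Z > 2.326 − λ) = Φ(0.613) = 0.7301.

Power ≈ 0.730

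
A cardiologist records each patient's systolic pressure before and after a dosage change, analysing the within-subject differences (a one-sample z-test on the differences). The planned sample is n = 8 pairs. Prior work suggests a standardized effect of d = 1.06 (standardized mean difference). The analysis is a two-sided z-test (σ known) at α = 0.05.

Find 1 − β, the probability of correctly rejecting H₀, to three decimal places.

Power ≈ 0.850

Noncentrality parameter: δ = d·√n = 1.06 × √8 = 2.9981
Critical value for a two-sided test at α = 0.05: z_{α/2} = 1.960.
Power = Φ(δ − 1.960) + Φ(−δ − 1.960) = Φ(1.038) + Φ(-4.958) = 0.8504 + 0.0000 = 0.8504.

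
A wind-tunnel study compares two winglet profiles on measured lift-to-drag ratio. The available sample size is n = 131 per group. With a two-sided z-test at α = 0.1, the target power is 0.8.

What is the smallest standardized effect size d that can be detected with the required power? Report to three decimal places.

d ≈ 0.307

Required noncentrality: δ = z_{0.05} + z_{0.20} = 1.645 + 0.842 = 2.486.
(The second rejection-region term Φ(−δ − z_{α/2}) is negligible and dropped.)
δ = d·√(n/2) ⇒ d = δ/√(n/2) = 2.486/√(131/2) = 0.3072.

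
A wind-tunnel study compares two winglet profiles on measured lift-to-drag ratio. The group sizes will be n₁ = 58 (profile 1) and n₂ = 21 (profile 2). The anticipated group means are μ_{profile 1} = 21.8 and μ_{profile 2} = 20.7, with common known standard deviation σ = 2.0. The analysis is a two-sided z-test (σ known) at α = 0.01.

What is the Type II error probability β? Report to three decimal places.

β ≈ 0.661

Standardized effect: d = |μ_{profile 1} − μ_{profile 2}| / σ = |21.8 − 20.7| / 2.0 = 0.5500
Noncentrality parameter: δ = d / √(1/n₁ + 1/n₂) = 0.5500 / √(1/58 + 1/21) = 2.1596
Critical value for a two-sided test at α = 0.01: z_{α/2} = 2.576.
Power = Φ(δ − 2.576) + Φ(−δ − 2.576) = Φ(-0.416) + Φ(-4.735) = 0.3386 + 0.0000 = 0.3386.
Type II error: β = 1 − power = 1 − 0.3386 = 0.6614.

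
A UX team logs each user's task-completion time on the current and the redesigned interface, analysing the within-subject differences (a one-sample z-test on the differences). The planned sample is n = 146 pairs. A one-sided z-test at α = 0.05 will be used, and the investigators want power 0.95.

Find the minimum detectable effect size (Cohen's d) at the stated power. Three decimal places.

d ≈ 0.272

Need Φ(δ − 1.645) = 0.95, so δ = 1.645 + 1.645 = 3.290.
δ = d·√n ⇒ d = δ/√n = 3.290/√146 = 0.2723.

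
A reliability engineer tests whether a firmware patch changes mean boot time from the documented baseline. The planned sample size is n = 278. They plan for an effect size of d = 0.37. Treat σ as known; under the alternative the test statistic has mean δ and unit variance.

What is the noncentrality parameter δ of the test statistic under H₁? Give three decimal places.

δ = d·√n = 0.37 × √278 = 6.1691

δ ≈ 6.169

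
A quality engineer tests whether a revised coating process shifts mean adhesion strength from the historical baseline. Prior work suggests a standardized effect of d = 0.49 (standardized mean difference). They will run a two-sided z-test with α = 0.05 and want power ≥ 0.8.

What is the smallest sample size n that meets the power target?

n = 33

For power 0.8 need Φ(δ − z_{0.025}) = 0.8, so δ = z_{0.025} + z_{0.20} = 1.960 + 0.842 = 2.802.
(Ignoring the negligible lower-tail rejection probability gives the usual closed-form inversion.)
δ = d·√n ⇒ n = (δ/d)² = (2.802 / 0.49)² = 32.69.
Round up to the next whole unit.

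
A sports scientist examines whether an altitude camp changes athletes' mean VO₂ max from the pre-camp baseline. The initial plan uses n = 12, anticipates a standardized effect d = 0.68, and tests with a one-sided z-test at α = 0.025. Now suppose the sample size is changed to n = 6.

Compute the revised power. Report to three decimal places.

With n = 6: δ = d·√n = 0.68 × √6 = 1.6657. Critical value z_{0.025} = 1.960.
Revised power = Φ(δ − 1.960) = Φ(-0.294) = 0.3843.

Power ≈ 0.384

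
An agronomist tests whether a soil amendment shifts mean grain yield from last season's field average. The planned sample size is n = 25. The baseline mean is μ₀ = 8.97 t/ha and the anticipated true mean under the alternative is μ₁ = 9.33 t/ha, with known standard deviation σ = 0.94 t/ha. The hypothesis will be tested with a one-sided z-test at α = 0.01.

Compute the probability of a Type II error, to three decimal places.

Standardized effect: d = |μ₁ − μ₀| / σ = |9.33 − 8.97| / 0.94 = 0.3830
Noncentrality parameter: δ = d·√n = 0.3830 × √25 = 1.9149
Critical value for a one-sided test at α = 0.01: z_α = 2.326.
Power = Φ(δ − 2.326) = Φ(-0.411) = 0.3404.
Type II error: β = 1 − power = 1 − 0.3404 = 0.6596.

β ≈ 0.660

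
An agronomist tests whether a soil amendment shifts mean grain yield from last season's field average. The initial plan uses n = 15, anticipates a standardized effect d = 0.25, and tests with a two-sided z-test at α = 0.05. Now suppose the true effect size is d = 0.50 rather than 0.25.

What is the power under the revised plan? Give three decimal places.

With d = 0.50: δ = d·√n = 0.50 × √15 = 1.9365. Critical value z_{0.025} = 1.960.
Revised power = Φ(δ − 1.960) + Φ(−δ − 1.960) = Φ(-0.023) + Φ(-3.896) = 0.4906 + 0.0000 = 0.4907.

Power ≈ 0.491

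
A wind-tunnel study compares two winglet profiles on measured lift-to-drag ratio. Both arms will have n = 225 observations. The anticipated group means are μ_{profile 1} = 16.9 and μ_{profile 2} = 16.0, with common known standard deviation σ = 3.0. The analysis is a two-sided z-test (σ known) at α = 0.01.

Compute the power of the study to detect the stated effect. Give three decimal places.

Power ≈ 0.728

Standardized effect: d = |μ_{profile 1} − μ_{profile 2}| / σ = |16.9 − 16.0| / 3.0 = 0.3000
Noncentrality parameter: δ = d·√(n/2) = 0.3000 × √(225/2) = 3.1820
Critical value for a two-sided test at α = 0.01: z_{α/2} = 2.576.
Power = Φ(δ − 2.576) + Φ(−δ − 2.576) = Φ(0.606) + Φ(-5.758) = 0.7278 + 0.0000 = 0.7278.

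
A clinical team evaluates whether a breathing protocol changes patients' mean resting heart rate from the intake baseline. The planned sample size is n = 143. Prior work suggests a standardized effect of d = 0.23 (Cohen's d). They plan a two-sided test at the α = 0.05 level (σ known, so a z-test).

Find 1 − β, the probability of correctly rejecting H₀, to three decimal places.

Power ≈ 0.785

Noncentrality parameter: λ = d·√n = 0.23 × √143 = 2.7504
Critical value for a two-sided test at α = 0.05: z_{α/2} = 1.960.
Power = Φ(λ − 1.960) + Φ(−λ − 1.960) = Φ(0.790) + Φ(-4.710) = 0.7854 + 0.0000 = 0.7854.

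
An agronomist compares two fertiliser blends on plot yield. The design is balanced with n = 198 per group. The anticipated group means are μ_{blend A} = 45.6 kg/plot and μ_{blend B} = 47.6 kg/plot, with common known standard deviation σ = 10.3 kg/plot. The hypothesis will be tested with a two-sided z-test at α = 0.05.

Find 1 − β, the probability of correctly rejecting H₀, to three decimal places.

Power ≈ 0.489

Standardized effect: d = |μ_{blend A} − μ_{blend B}| / σ = |45.6 − 47.6| / 10.3 = 0.1942
Noncentrality parameter: δ = d·√(n/2) = 0.1942 × √(198/2) = 1.9320
Critical value for a two-sided test at α = 0.05: z_{α/2} = 1.960.
Power = Φ(δ − 1.960) + Φ(−δ − 1.960) = Φ(-0.028) + Φ(-3.892) = 0.4889 + 0.0000 = 0.4889.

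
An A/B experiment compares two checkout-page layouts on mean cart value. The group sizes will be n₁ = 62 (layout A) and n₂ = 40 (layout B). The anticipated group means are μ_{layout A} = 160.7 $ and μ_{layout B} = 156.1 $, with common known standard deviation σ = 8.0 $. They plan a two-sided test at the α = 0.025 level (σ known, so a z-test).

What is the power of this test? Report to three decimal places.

Power ≈ 0.724

Standardized effect: d = |μ_{layout A} − μ_{layout B}| / σ = |160.7 − 156.1| / 8.0 = 0.5750
Noncentrality parameter: δ = d / √(1/n₁ + 1/n₂) = 0.5750 / √(1/62 + 1/40) = 2.8353
Critical value for a two-sided test at α = 0.025: z_{α/2} = 2.241.
Power = Φ(δ − 2.241) + Φ(−δ − 2.241) = Φ(0.594) + Φ(-5.077) = 0.7237 + 0.0000 = 0.7237.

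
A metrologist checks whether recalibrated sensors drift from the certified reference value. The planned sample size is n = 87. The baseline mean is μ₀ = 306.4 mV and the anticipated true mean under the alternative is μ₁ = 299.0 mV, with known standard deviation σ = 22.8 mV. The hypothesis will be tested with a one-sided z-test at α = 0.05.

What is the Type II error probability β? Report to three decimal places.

Standardized effect: d = |μ₁ − μ₀| / σ = |299.0 − 306.4| / 22.8 = 0.3246
Noncentrality parameter: δ = d·√n = 0.3246 × √87 = 3.0273
Critical value for a one-sided test at α = 0.05: z_α = 1.645.
Power = P(Z > 1.645 − δ) = Φ(1.382) = 0.9166.
Type II error: β = 1 − power = 1 − 0.9166 = 0.0834.

β ≈ 0.083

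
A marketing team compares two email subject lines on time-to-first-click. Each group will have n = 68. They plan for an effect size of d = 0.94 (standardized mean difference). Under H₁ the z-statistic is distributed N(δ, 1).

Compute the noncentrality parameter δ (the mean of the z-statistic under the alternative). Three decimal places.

The noncentrality parameter scales effect size by the design's sample-size factor: δ = d·√(n/2) = 0.94 × √(68/2) = 5.4811

δ ≈ 5.481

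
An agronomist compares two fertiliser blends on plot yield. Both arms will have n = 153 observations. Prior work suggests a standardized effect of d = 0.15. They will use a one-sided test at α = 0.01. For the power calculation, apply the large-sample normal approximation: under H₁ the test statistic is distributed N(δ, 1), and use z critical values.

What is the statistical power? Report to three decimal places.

Noncentrality parameter: δ = d·√(n/2) = 0.15 × √(153/2) = 1.3120
One-sided α = 0.01 → critical value z_{0.01} = 2.326.
Power = Φ(δ − 2.326) = Φ(-1.014) = 0.1552.

Power ≈ 0.155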